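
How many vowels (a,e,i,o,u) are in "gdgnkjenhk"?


Input: gdgnkjenhk
Checking each character:
  'g' at position 0: consonant
  'd' at position 1: consonant
  'g' at position 2: consonant
  'n' at position 3: consonant
  'k' at position 4: consonant
  'j' at position 5: consonant
  'e' at position 6: vowel (running total: 1)
  'n' at position 7: consonant
  'h' at position 8: consonant
  'k' at position 9: consonant
Total vowels: 1

1


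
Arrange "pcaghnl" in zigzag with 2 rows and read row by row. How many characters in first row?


Zigzag "pcaghnl" into 2 rows:
Placing characters:
  'p' => row 0
  'c' => row 1
  'a' => row 0
  'g' => row 1
  'h' => row 0
  'n' => row 1
  'l' => row 0
Rows:
  Row 0: "pahl"
  Row 1: "cgn"
First row length: 4

4


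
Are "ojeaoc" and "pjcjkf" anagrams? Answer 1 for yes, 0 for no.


Strings: "ojeaoc", "pjcjkf"
Sorted first:  acejoo
Sorted second: cfjjkp
Differ at position 0: 'a' vs 'c' => not anagrams

0


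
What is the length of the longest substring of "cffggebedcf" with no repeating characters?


Input: "cffggebedcf"
Sliding window (track last position of each char):
  Position 0 ('c'): window [0,0] length 1 -- new best
  Position 1 ('f'): window [0,1] length 2 -- new best
  Position 2 ('f'): repeat (last at 1), move window start to 2
  Position 2 ('f'): window [2,2] length 1
  Position 3 ('g'): window [2,3] length 2
  Position 4 ('g'): repeat (last at 3), move window start to 4
  Position 4 ('g'): window [4,4] length 1
  Position 5 ('e'): window [4,5] length 2
  Position 6 ('b'): window [4,6] length 3 -- new best
  Position 7 ('e'): repeat (last at 5), move window start to 6
  Position 7 ('e'): window [6,7] length 2
  Position 8 ('d'): window [6,8] length 3
  Position 9 ('c'): window [6,9] length 4 -- new best
  Position 10 ('f'): window [6,10] length 5 -- new best
Longest substring with no repeats: "bedcf" with length 5

5


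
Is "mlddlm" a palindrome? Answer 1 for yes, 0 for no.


Input: mlddlm
Reversed: mlddlm
  Compare pos 0 ('m') with pos 5 ('m'): match
  Compare pos 1 ('l') with pos 4 ('l'): match
  Compare pos 2 ('d') with pos 3 ('d'): match
Result: palindrome

1


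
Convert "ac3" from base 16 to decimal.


Input: "ac3" in base 16
Positional expansion:
  Digit 'a' (value 10) x 16^2 = 2560
  Digit 'c' (value 12) x 16^1 = 192
  Digit '3' (value 3) x 16^0 = 3
Sum = 2755

2755


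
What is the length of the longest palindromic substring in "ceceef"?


Input: "ceceef"
Checking substrings for palindromes:
  [0:3] "cec" (len 3) => palindrome
  [1:4] "ece" (len 3) => palindrome
  [3:5] "ee" (len 2) => palindrome
Longest palindromic substring: "cec" with length 3

3


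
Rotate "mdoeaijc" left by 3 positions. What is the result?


Input: "mdoeaijc", rotate left by 3
First 3 characters: "mdo"
Remaining characters: "eaijc"
Concatenate remaining + first: "eaijc" + "mdo" = "eaijcmdo"

eaijcmdo


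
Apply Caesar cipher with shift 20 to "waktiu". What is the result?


Caesar cipher: shift "waktiu" by 20
  'w' (pos 22) + 20 = pos 16 = 'q'
  'a' (pos 0) + 20 = pos 20 = 'u'
  'k' (pos 10) + 20 = pos 4 = 'e'
  't' (pos 19) + 20 = pos 13 = 'n'
  'i' (pos 8) + 20 = pos 2 = 'c'
  'u' (pos 20) + 20 = pos 14 = 'o'
Result: quenco

quenco


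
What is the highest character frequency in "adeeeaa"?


Input: adeeeaa
Character counts:
  'a': 3
  'd': 1
  'e': 3
Maximum frequency: 3

3


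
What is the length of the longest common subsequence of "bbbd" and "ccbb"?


LCS of "bbbd" and "ccbb"
DP table:
           c    c    b    b
      0    0    0    0    0
  b   0    0    0    1    1
  b   0    0    0    1    2
  b   0    0    0    1    2
  d   0    0    0    1    2
LCS length = dp[4][4] = 2

2


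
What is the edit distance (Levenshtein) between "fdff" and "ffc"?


Computing edit distance: "fdff" -> "ffc"
DP table:
           f    f    c
      0    1    2    3
  f   1    0    1    2
  d   2    1    1    2
  f   3    2    1    2
  f   4    3    2    2
Edit distance = dp[4][3] = 2

2


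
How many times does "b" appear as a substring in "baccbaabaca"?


Searching for "b" in "baccbaabaca"
Scanning each position:
  Position 0: "b" => MATCH
  Position 1: "a" => no
  Position 2: "c" => no
  Position 3: "c" => no
  Position 4: "b" => MATCH
  Position 5: "a" => no
  Position 6: "a" => no
  Position 7: "b" => MATCH
  Position 8: "a" => no
  Position 9: "c" => no
  Position 10: "a" => no
Total occurrences: 3

3


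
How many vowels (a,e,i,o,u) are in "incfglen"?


Input: incfglen
Checking each character:
  'i' at position 0: vowel (running total: 1)
  'n' at position 1: consonant
  'c' at position 2: consonant
  'f' at position 3: consonant
  'g' at position 4: consonant
  'l' at position 5: consonant
  'e' at position 6: vowel (running total: 2)
  'n' at position 7: consonant
Total vowels: 2

2


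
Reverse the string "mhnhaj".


Input: mhnhaj
Reading characters right to left:
  Position 5: 'j'
  Position 4: 'a'
  Position 3: 'h'
  Position 2: 'n'
  Position 1: 'h'
  Position 0: 'm'
Reversed: jahnhm

jahnhm


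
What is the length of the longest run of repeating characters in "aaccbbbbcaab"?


Input: "aaccbbbbcaab"
Scanning for longest run:
  Position 1 ('a'): continues run of 'a', length=2
  Position 2 ('c'): new char, reset run to 1
  Position 3 ('c'): continues run of 'c', length=2
  Position 4 ('b'): new char, reset run to 1
  Position 5 ('b'): continues run of 'b', length=2
  Position 6 ('b'): continues run of 'b', length=3
  Position 7 ('b'): continues run of 'b', length=4
  Position 8 ('c'): new char, reset run to 1
  Position 9 ('a'): new char, reset run to 1
  Position 10 ('a'): continues run of 'a', length=2
  Position 11 ('b'): new char, reset run to 1
Longest run: 'b' with length 4

4


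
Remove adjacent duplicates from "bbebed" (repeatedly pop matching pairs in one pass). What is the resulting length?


Input: bbebed
Stack-based adjacent duplicate removal:
  Read 'b': push. Stack: b
  Read 'b': matches stack top 'b' => pop. Stack: (empty)
  Read 'e': push. Stack: e
  Read 'b': push. Stack: eb
  Read 'e': push. Stack: ebe
  Read 'd': push. Stack: ebed
Final stack: "ebed" (length 4)

4


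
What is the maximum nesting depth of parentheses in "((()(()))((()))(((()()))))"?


Input: "((()(()))((()))(((()()))))"
Tracking depth:
  Position 0 '(': depth becomes 1
  Position 1 '(': depth becomes 2
  Position 2 '(': depth becomes 3
  Position 3 ')': depth becomes 2
  Position 4 '(': depth becomes 3
  Position 5 '(': depth becomes 4
  Position 6 ')': depth becomes 3
  Position 7 ')': depth becomes 2
  Position 8 ')': depth becomes 1
  Position 9 '(': depth becomes 2
  Position 10 '(': depth becomes 3
  Position 11 '(': depth becomes 4
  Position 12 ')': depth becomes 3
  Position 13 ')': depth becomes 2
  Position 14 ')': depth becomes 1
  Position 15 '(': depth becomes 2
  Position 16 '(': depth becomes 3
  Position 17 '(': depth becomes 4
  Position 18 '(': depth becomes 5
  Position 19 ')': depth becomes 4
  Position 20 '(': depth becomes 5
  Position 21 ')': depth becomes 4
  Position 22 ')': depth becomes 3
  Position 23 ')': depth becomes 2
  Position 24 ')': depth becomes 1
  Position 25 ')': depth becomes 0
Maximum depth reached: 5

5


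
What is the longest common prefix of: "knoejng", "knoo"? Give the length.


Words: knoejng, knoo
  Position 0: all 'k' => match
  Position 1: all 'n' => match
  Position 2: all 'o' => match
  Position 3: ('e', 'o') => mismatch, stop
LCP = "kno" (length 3)

3


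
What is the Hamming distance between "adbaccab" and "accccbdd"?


Comparing "adbaccab" and "accccbdd" position by position:
  Position 0: 'a' vs 'a' => same
  Position 1: 'd' vs 'c' => differ
  Position 2: 'b' vs 'c' => differ
  Position 3: 'a' vs 'c' => differ
  Position 4: 'c' vs 'c' => same
  Position 5: 'c' vs 'b' => differ
  Position 6: 'a' vs 'd' => differ
  Position 7: 'b' vs 'd' => differ
Total differences (Hamming distance): 6

6


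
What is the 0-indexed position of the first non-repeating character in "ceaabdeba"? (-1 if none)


Input: ceaabdeba
Character frequencies:
  'a': 3
  'b': 2
  'c': 1
  'd': 1
  'e': 2
Scanning left to right for freq == 1:
  Position 0 ('c'): unique! => answer = 0

0


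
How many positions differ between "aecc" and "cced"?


Comparing "aecc" and "cced" position by position:
  Position 0: 'a' vs 'c' => DIFFER
  Position 1: 'e' vs 'c' => DIFFER
  Position 2: 'c' vs 'e' => DIFFER
  Position 3: 'c' vs 'd' => DIFFER
Positions that differ: 4

4


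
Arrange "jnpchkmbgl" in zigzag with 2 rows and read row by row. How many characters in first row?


Zigzag "jnpchkmbgl" into 2 rows:
Placing characters:
  'j' => row 0
  'n' => row 1
  'p' => row 0
  'c' => row 1
  'h' => row 0
  'k' => row 1
  'm' => row 0
  'b' => row 1
  'g' => row 0
  'l' => row 1
Rows:
  Row 0: "jphmg"
  Row 1: "nckbl"
First row length: 5

5


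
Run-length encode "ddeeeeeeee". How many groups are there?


Input: ddeeeeeeee
Scanning for consecutive runs:
  Group 1: 'd' x 2 (positions 0-1)
  Group 2: 'e' x 8 (positions 2-9)
Total groups: 2

2


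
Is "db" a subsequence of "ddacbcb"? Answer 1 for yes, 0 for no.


Check if "db" is a subsequence of "ddacbcb"
Greedy scan:
  Position 0 ('d'): matches sub[0] = 'd'
  Position 1 ('d'): no match needed
  Position 2 ('a'): no match needed
  Position 3 ('c'): no match needed
  Position 4 ('b'): matches sub[1] = 'b'
  Position 5 ('c'): no match needed
  Position 6 ('b'): no match needed
All 2 characters matched => is a subsequence

1


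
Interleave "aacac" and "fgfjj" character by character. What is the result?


Interleaving "aacac" and "fgfjj":
  Position 0: 'a' from first, 'f' from second => "af"
  Position 1: 'a' from first, 'g' from second => "ag"
  Position 2: 'c' from first, 'f' from second => "cf"
  Position 3: 'a' from first, 'j' from second => "aj"
  Position 4: 'c' from first, 'j' from second => "cj"
Result: afagcfajcj

afagcfajcj


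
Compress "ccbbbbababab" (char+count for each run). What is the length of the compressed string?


Input: ccbbbbababab
Runs:
  'c' x 2 => "c2"
  'b' x 4 => "b4"
  'a' x 1 => "a1"
  'b' x 1 => "b1"
  'a' x 1 => "a1"
  'b' x 1 => "b1"
  'a' x 1 => "a1"
  'b' x 1 => "b1"
Compressed: "c2b4a1b1a1b1a1b1"
Compressed length: 16

16


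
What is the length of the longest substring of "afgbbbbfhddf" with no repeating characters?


Input: "afgbbbbfhddf"
Sliding window (track last position of each char):
  Position 0 ('a'): window [0,0] length 1 -- new best
  Position 1 ('f'): window [0,1] length 2 -- new best
  Position 2 ('g'): window [0,2] length 3 -- new best
  Position 3 ('b'): window [0,3] length 4 -- new best
  Position 4 ('b'): repeat (last at 3), move window start to 4
  Position 4 ('b'): window [4,4] length 1
  Position 5 ('b'): repeat (last at 4), move window start to 5
  Position 5 ('b'): window [5,5] length 1
  Position 6 ('b'): repeat (last at 5), move window start to 6
  Position 6 ('b'): window [6,6] length 1
  Position 7 ('f'): window [6,7] length 2
  Position 8 ('h'): window [6,8] length 3
  Position 9 ('d'): window [6,9] length 4
  Position 10 ('d'): repeat (last at 9), move window start to 10
  Position 10 ('d'): window [10,10] length 1
  Position 11 ('f'): window [10,11] length 2
Longest substring with no repeats: "afgb" with length 4

4


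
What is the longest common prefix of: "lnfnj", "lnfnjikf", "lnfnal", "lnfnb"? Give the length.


Words: lnfnj, lnfnjikf, lnfnal, lnfnb
  Position 0: all 'l' => match
  Position 1: all 'n' => match
  Position 2: all 'f' => match
  Position 3: all 'n' => match
  Position 4: ('j', 'j', 'a', 'b') => mismatch, stop
LCP = "lnfn" (length 4)

4


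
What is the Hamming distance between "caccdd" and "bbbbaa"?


Comparing "caccdd" and "bbbbaa" position by position:
  Position 0: 'c' vs 'b' => differ
  Position 1: 'a' vs 'b' => differ
  Position 2: 'c' vs 'b' => differ
  Position 3: 'c' vs 'b' => differ
  Position 4: 'd' vs 'a' => differ
  Position 5: 'd' vs 'a' => differ
Total differences (Hamming distance): 6

6


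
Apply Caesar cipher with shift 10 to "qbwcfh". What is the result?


Caesar cipher: shift "qbwcfh" by 10
  'q' (pos 16) + 10 = pos 0 = 'a'
  'b' (pos 1) + 10 = pos 11 = 'l'
  'w' (pos 22) + 10 = pos 6 = 'g'
  'c' (pos 2) + 10 = pos 12 = 'm'
  'f' (pos 5) + 10 = pos 15 = 'p'
  'h' (pos 7) + 10 = pos 17 = 'r'
Result: algmpr

algmpr


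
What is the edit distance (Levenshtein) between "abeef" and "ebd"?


Computing edit distance: "abeef" -> "ebd"
DP table:
           e    b    d
      0    1    2    3
  a   1    1    2    3
  b   2    2    1    2
  e   3    2    2    2
  e   4    3    3    3
  f   5    4    4    4
Edit distance = dp[5][3] = 4

4


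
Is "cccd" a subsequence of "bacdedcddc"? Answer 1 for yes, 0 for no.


Check if "cccd" is a subsequence of "bacdedcddc"
Greedy scan:
  Position 0 ('b'): no match needed
  Position 1 ('a'): no match needed
  Position 2 ('c'): matches sub[0] = 'c'
  Position 3 ('d'): no match needed
  Position 4 ('e'): no match needed
  Position 5 ('d'): no match needed
  Position 6 ('c'): matches sub[1] = 'c'
  Position 7 ('d'): no match needed
  Position 8 ('d'): no match needed
  Position 9 ('c'): matches sub[2] = 'c'
Only matched 3/4 characters => not a subsequence

0


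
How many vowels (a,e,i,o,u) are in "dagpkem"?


Input: dagpkem
Checking each character:
  'd' at position 0: consonant
  'a' at position 1: vowel (running total: 1)
  'g' at position 2: consonant
  'p' at position 3: consonant
  'k' at position 4: consonant
  'e' at position 5: vowel (running total: 2)
  'm' at position 6: consonant
Total vowels: 2

2


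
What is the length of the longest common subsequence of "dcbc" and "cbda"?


LCS of "dcbc" and "cbda"
DP table:
           c    b    d    a
      0    0    0    0    0
  d   0    0    0    1    1
  c   0    1    1    1    1
  b   0    1    2    2    2
  c   0    1    2    2    2
LCS length = dp[4][4] = 2

2


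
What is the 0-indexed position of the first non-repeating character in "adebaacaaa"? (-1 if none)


Input: adebaacaaa
Character frequencies:
  'a': 6
  'b': 1
  'c': 1
  'd': 1
  'e': 1
Scanning left to right for freq == 1:
  Position 0 ('a'): freq=6, skip
  Position 1 ('d'): unique! => answer = 1

1


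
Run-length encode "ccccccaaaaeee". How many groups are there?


Input: ccccccaaaaeee
Scanning for consecutive runs:
  Group 1: 'c' x 6 (positions 0-5)
  Group 2: 'a' x 4 (positions 6-9)
  Group 3: 'e' x 3 (positions 10-12)
Total groups: 3

3


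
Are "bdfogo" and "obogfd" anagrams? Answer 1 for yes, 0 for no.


Strings: "bdfogo", "obogfd"
Sorted first:  bdfgoo
Sorted second: bdfgoo
Sorted forms match => anagrams

1


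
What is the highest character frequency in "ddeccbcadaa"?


Input: ddeccbcadaa
Character counts:
  'a': 3
  'b': 1
  'c': 3
  'd': 3
  'e': 1
Maximum frequency: 3

3


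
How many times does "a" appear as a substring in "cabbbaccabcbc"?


Searching for "a" in "cabbbaccabcbc"
Scanning each position:
  Position 0: "c" => no
  Position 1: "a" => MATCH
  Position 2: "b" => no
  Position 3: "b" => no
  Position 4: "b" => no
  Position 5: "a" => MATCH
  Position 6: "c" => no
  Position 7: "c" => no
  Position 8: "a" => MATCH
  Position 9: "b" => no
  Position 10: "c" => no
  Position 11: "b" => no
  Position 12: "c" => no
Total occurrences: 3

3


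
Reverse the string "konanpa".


Input: konanpa
Reading characters right to left:
  Position 6: 'a'
  Position 5: 'p'
  Position 4: 'n'
  Position 3: 'a'
  Position 2: 'n'
  Position 1: 'o'
  Position 0: 'k'
Reversed: apnanok

apnanok


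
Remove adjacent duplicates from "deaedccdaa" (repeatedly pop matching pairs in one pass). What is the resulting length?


Input: deaedccdaa
Stack-based adjacent duplicate removal:
  Read 'd': push. Stack: d
  Read 'e': push. Stack: de
  Read 'a': push. Stack: dea
  Read 'e': push. Stack: deae
  Read 'd': push. Stack: deaed
  Read 'c': push. Stack: deaedc
  Read 'c': matches stack top 'c' => pop. Stack: deaed
  Read 'd': matches stack top 'd' => pop. Stack: deae
  Read 'a': push. Stack: deaea
  Read 'a': matches stack top 'a' => pop. Stack: deae
Final stack: "deae" (length 4)

4


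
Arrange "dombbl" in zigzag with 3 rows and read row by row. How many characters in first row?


Zigzag "dombbl" into 3 rows:
Placing characters:
  'd' => row 0
  'o' => row 1
  'm' => row 2
  'b' => row 1
  'b' => row 0
  'l' => row 1
Rows:
  Row 0: "db"
  Row 1: "obl"
  Row 2: "m"
First row length: 2

2


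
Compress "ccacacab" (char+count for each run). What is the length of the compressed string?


Input: ccacacab
Runs:
  'c' x 2 => "c2"
  'a' x 1 => "a1"
  'c' x 1 => "c1"
  'a' x 1 => "a1"
  'c' x 1 => "c1"
  'a' x 1 => "a1"
  'b' x 1 => "b1"
Compressed: "c2a1c1a1c1a1b1"
Compressed length: 14

14


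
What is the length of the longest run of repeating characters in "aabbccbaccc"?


Input: "aabbccbaccc"
Scanning for longest run:
  Position 1 ('a'): continues run of 'a', length=2
  Position 2 ('b'): new char, reset run to 1
  Position 3 ('b'): continues run of 'b', length=2
  Position 4 ('c'): new char, reset run to 1
  Position 5 ('c'): continues run of 'c', length=2
  Position 6 ('b'): new char, reset run to 1
  Position 7 ('a'): new char, reset run to 1
  Position 8 ('c'): new char, reset run to 1
  Position 9 ('c'): continues run of 'c', length=2
  Position 10 ('c'): continues run of 'c', length=3
Longest run: 'c' with length 3

3


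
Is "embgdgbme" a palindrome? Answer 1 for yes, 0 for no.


Input: embgdgbme
Reversed: embgdgbme
  Compare pos 0 ('e') with pos 8 ('e'): match
  Compare pos 1 ('m') with pos 7 ('m'): match
  Compare pos 2 ('b') with pos 6 ('b'): match
  Compare pos 3 ('g') with pos 5 ('g'): match
Result: palindrome

1


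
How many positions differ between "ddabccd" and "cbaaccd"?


Comparing "ddabccd" and "cbaaccd" position by position:
  Position 0: 'd' vs 'c' => DIFFER
  Position 1: 'd' vs 'b' => DIFFER
  Position 2: 'a' vs 'a' => same
  Position 3: 'b' vs 'a' => DIFFER
  Position 4: 'c' vs 'c' => same
  Position 5: 'c' vs 'c' => same
  Position 6: 'd' vs 'd' => same
Positions that differ: 3

3


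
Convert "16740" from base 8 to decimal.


Input: "16740" in base 8
Positional expansion:
  Digit '1' (value 1) x 8^4 = 4096
  Digit '6' (value 6) x 8^3 = 3072
  Digit '7' (value 7) x 8^2 = 448
  Digit '4' (value 4) x 8^1 = 32
  Digit '0' (value 0) x 8^0 = 0
Sum = 7648

7648


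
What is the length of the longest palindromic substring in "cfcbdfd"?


Input: "cfcbdfd"
Checking substrings for palindromes:
  [0:3] "cfc" (len 3) => palindrome
  [4:7] "dfd" (len 3) => palindrome
Longest palindromic substring: "cfc" with length 3

3


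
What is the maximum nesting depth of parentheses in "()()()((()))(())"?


Input: "()()()((()))(())"
Tracking depth:
  Position 0 '(': depth becomes 1
  Position 1 ')': depth becomes 0
  Position 2 '(': depth becomes 1
  Position 3 ')': depth becomes 0
  Position 4 '(': depth becomes 1
  Position 5 ')': depth becomes 0
  Position 6 '(': depth becomes 1
  Position 7 '(': depth becomes 2
  Position 8 '(': depth becomes 3
  Position 9 ')': depth becomes 2
  Position 10 ')': depth becomes 1
  Position 11 ')': depth becomes 0
  Position 12 '(': depth becomes 1
  Position 13 '(': depth becomes 2
  Position 14 ')': depth becomes 1
  Position 15 ')': depth becomes 0
Maximum depth reached: 3

3


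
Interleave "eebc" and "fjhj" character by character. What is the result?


Interleaving "eebc" and "fjhj":
  Position 0: 'e' from first, 'f' from second => "ef"
  Position 1: 'e' from first, 'j' from second => "ej"
  Position 2: 'b' from first, 'h' from second => "bh"
  Position 3: 'c' from first, 'j' from second => "cj"
Result: efejbhcj

efejbhcj


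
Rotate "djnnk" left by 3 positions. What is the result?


Input: "djnnk", rotate left by 3
First 3 characters: "djn"
Remaining characters: "nk"
Concatenate remaining + first: "nk" + "djn" = "nkdjn"

nkdjn


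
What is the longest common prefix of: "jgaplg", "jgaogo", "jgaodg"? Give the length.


Words: jgaplg, jgaogo, jgaodg
  Position 0: all 'j' => match
  Position 1: all 'g' => match
  Position 2: all 'a' => match
  Position 3: ('p', 'o', 'o') => mismatch, stop
LCP = "jga" (length 3)

3


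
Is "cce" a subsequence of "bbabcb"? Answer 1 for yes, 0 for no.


Check if "cce" is a subsequence of "bbabcb"
Greedy scan:
  Position 0 ('b'): no match needed
  Position 1 ('b'): no match needed
  Position 2 ('a'): no match needed
  Position 3 ('b'): no match needed
  Position 4 ('c'): matches sub[0] = 'c'
  Position 5 ('b'): no match needed
Only matched 1/3 characters => not a subsequence

0


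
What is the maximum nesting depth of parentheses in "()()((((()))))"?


Input: "()()((((()))))"
Tracking depth:
  Position 0 '(': depth becomes 1
  Position 1 ')': depth becomes 0
  Position 2 '(': depth becomes 1
  Position 3 ')': depth becomes 0
  Position 4 '(': depth becomes 1
  Position 5 '(': depth becomes 2
  Position 6 '(': depth becomes 3
  Position 7 '(': depth becomes 4
  Position 8 '(': depth becomes 5
  Position 9 ')': depth becomes 4
  Position 10 ')': depth becomes 3
  Position 11 ')': depth becomes 2
  Position 12 ')': depth becomes 1
  Position 13 ')': depth becomes 0
Maximum depth reached: 5

5


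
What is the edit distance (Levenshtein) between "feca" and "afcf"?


Computing edit distance: "feca" -> "afcf"
DP table:
           a    f    c    f
      0    1    2    3    4
  f   1    1    1    2    3
  e   2    2    2    2    3
  c   3    3    3    2    3
  a   4    3    4    3    3
Edit distance = dp[4][4] = 3

3


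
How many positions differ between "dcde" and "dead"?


Comparing "dcde" and "dead" position by position:
  Position 0: 'd' vs 'd' => same
  Position 1: 'c' vs 'e' => DIFFER
  Position 2: 'd' vs 'a' => DIFFER
  Position 3: 'e' vs 'd' => DIFFER
Positions that differ: 3

3


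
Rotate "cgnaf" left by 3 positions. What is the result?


Input: "cgnaf", rotate left by 3
First 3 characters: "cgn"
Remaining characters: "af"
Concatenate remaining + first: "af" + "cgn" = "afcgn"

afcgn


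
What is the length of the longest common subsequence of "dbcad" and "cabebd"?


LCS of "dbcad" and "cabebd"
DP table:
           c    a    b    e    b    d
      0    0    0    0    0    0    0
  d   0    0    0    0    0    0    1
  b   0    0    0    1    1    1    1
  c   0    1    1    1    1    1    1
  a   0    1    2    2    2    2    2
  d   0    1    2    2    2    2    3
LCS length = dp[5][6] = 3

3


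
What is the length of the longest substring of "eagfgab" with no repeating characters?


Input: "eagfgab"
Sliding window (track last position of each char):
  Position 0 ('e'): window [0,0] length 1 -- new best
  Position 1 ('a'): window [0,1] length 2 -- new best
  Position 2 ('g'): window [0,2] length 3 -- new best
  Position 3 ('f'): window [0,3] length 4 -- new best
  Position 4 ('g'): repeat (last at 2), move window start to 3
  Position 4 ('g'): window [3,4] length 2
  Position 5 ('a'): window [3,5] length 3
  Position 6 ('b'): window [3,6] length 4
Longest substring with no repeats: "eagf" with length 4

4


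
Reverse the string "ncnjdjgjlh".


Input: ncnjdjgjlh
Reading characters right to left:
  Position 9: 'h'
  Position 8: 'l'
  Position 7: 'j'
  Position 6: 'g'
  Position 5: 'j'
  Position 4: 'd'
  Position 3: 'j'
  Position 2: 'n'
  Position 1: 'c'
  Position 0: 'n'
Reversed: hljgjdjncn

hljgjdjncn


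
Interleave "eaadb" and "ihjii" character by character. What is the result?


Interleaving "eaadb" and "ihjii":
  Position 0: 'e' from first, 'i' from second => "ei"
  Position 1: 'a' from first, 'h' from second => "ah"
  Position 2: 'a' from first, 'j' from second => "aj"
  Position 3: 'd' from first, 'i' from second => "di"
  Position 4: 'b' from first, 'i' from second => "bi"
Result: eiahajdibi

eiahajdibi


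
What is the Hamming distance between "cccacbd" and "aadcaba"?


Comparing "cccacbd" and "aadcaba" position by position:
  Position 0: 'c' vs 'a' => differ
  Position 1: 'c' vs 'a' => differ
  Position 2: 'c' vs 'd' => differ
  Position 3: 'a' vs 'c' => differ
  Position 4: 'c' vs 'a' => differ
  Position 5: 'b' vs 'b' => same
  Position 6: 'd' vs 'a' => differ
Total differences (Hamming distance): 6

6


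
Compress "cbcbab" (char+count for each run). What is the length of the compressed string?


Input: cbcbab
Runs:
  'c' x 1 => "c1"
  'b' x 1 => "b1"
  'c' x 1 => "c1"
  'b' x 1 => "b1"
  'a' x 1 => "a1"
  'b' x 1 => "b1"
Compressed: "c1b1c1b1a1b1"
Compressed length: 12

12


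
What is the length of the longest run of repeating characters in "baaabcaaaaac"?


Input: "baaabcaaaaac"
Scanning for longest run:
  Position 1 ('a'): new char, reset run to 1
  Position 2 ('a'): continues run of 'a', length=2
  Position 3 ('a'): continues run of 'a', length=3
  Position 4 ('b'): new char, reset run to 1
  Position 5 ('c'): new char, reset run to 1
  Position 6 ('a'): new char, reset run to 1
  Position 7 ('a'): continues run of 'a', length=2
  Position 8 ('a'): continues run of 'a', length=3
  Position 9 ('a'): continues run of 'a', length=4
  Position 10 ('a'): continues run of 'a', length=5
  Position 11 ('c'): new char, reset run to 1
Longest run: 'a' with length 5

5


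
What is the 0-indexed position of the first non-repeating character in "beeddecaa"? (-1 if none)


Input: beeddecaa
Character frequencies:
  'a': 2
  'b': 1
  'c': 1
  'd': 2
  'e': 3
Scanning left to right for freq == 1:
  Position 0 ('b'): unique! => answer = 0

0


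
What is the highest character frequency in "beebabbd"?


Input: beebabbd
Character counts:
  'a': 1
  'b': 4
  'd': 1
  'e': 2
Maximum frequency: 4

4


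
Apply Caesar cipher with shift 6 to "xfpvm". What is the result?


Caesar cipher: shift "xfpvm" by 6
  'x' (pos 23) + 6 = pos 3 = 'd'
  'f' (pos 5) + 6 = pos 11 = 'l'
  'p' (pos 15) + 6 = pos 21 = 'v'
  'v' (pos 21) + 6 = pos 1 = 'b'
  'm' (pos 12) + 6 = pos 18 = 's'
Result: dlvbs

dlvbs


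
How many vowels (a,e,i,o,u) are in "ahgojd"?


Input: ahgojd
Checking each character:
  'a' at position 0: vowel (running total: 1)
  'h' at position 1: consonant
  'g' at position 2: consonant
  'o' at position 3: vowel (running total: 2)
  'j' at position 4: consonant
  'd' at position 5: consonant
Total vowels: 2

2


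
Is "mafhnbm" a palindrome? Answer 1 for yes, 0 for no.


Input: mafhnbm
Reversed: mbnhfam
  Compare pos 0 ('m') with pos 6 ('m'): match
  Compare pos 1 ('a') with pos 5 ('b'): MISMATCH
  Compare pos 2 ('f') with pos 4 ('n'): MISMATCH
Result: not a palindrome

0


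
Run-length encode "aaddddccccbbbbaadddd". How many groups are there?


Input: aaddddccccbbbbaadddd
Scanning for consecutive runs:
  Group 1: 'a' x 2 (positions 0-1)
  Group 2: 'd' x 4 (positions 2-5)
  Group 3: 'c' x 4 (positions 6-9)
  Group 4: 'b' x 4 (positions 10-13)
  Group 5: 'a' x 2 (positions 14-15)
  Group 6: 'd' x 4 (positions 16-19)
Total groups: 6

6


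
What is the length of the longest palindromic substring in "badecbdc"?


Input: "badecbdc"
Checking substrings for palindromes:
  No multi-char palindromic substrings found
Longest palindromic substring: "b" with length 1

1


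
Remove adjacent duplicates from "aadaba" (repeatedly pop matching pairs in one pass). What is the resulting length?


Input: aadaba
Stack-based adjacent duplicate removal:
  Read 'a': push. Stack: a
  Read 'a': matches stack top 'a' => pop. Stack: (empty)
  Read 'd': push. Stack: d
  Read 'a': push. Stack: da
  Read 'b': push. Stack: dab
  Read 'a': push. Stack: daba
Final stack: "daba" (length 4)

4


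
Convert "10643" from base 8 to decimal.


Input: "10643" in base 8
Positional expansion:
  Digit '1' (value 1) x 8^4 = 4096
  Digit '0' (value 0) x 8^3 = 0
  Digit '6' (value 6) x 8^2 = 384
  Digit '4' (value 4) x 8^1 = 32
  Digit '3' (value 3) x 8^0 = 3
Sum = 4515

4515


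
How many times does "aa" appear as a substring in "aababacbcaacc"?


Searching for "aa" in "aababacbcaacc"
Scanning each position:
  Position 0: "aa" => MATCH
  Position 1: "ab" => no
  Position 2: "ba" => no
  Position 3: "ab" => no
  Position 4: "ba" => no
  Position 5: "ac" => no
  Position 6: "cb" => no
  Position 7: "bc" => no
  Position 8: "ca" => no
  Position 9: "aa" => MATCH
  Position 10: "ac" => no
  Position 11: "cc" => no
Total occurrences: 2

2


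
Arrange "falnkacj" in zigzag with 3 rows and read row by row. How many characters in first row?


Zigzag "falnkacj" into 3 rows:
Placing characters:
  'f' => row 0
  'a' => row 1
  'l' => row 2
  'n' => row 1
  'k' => row 0
  'a' => row 1
  'c' => row 2
  'j' => row 1
Rows:
  Row 0: "fk"
  Row 1: "anaj"
  Row 2: "lc"
First row length: 2

2


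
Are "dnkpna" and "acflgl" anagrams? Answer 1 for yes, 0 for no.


Strings: "dnkpna", "acflgl"
Sorted first:  adknnp
Sorted second: acfgll
Differ at position 1: 'd' vs 'c' => not anagrams

0


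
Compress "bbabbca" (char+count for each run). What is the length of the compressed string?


Input: bbabbca
Runs:
  'b' x 2 => "b2"
  'a' x 1 => "a1"
  'b' x 2 => "b2"
  'c' x 1 => "c1"
  'a' x 1 => "a1"
Compressed: "b2a1b2c1a1"
Compressed length: 10

10


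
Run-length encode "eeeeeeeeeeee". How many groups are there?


Input: eeeeeeeeeeee
Scanning for consecutive runs:
  Group 1: 'e' x 12 (positions 0-11)
Total groups: 1

1


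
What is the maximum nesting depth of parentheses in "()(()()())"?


Input: "()(()()())"
Tracking depth:
  Position 0 '(': depth becomes 1
  Position 1 ')': depth becomes 0
  Position 2 '(': depth becomes 1
  Position 3 '(': depth becomes 2
  Position 4 ')': depth becomes 1
  Position 5 '(': depth becomes 2
  Position 6 ')': depth becomes 1
  Position 7 '(': depth becomes 2
  Position 8 ')': depth becomes 1
  Position 9 ')': depth becomes 0
Maximum depth reached: 2

2


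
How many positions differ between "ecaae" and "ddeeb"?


Comparing "ecaae" and "ddeeb" position by position:
  Position 0: 'e' vs 'd' => DIFFER
  Position 1: 'c' vs 'd' => DIFFER
  Position 2: 'a' vs 'e' => DIFFER
  Position 3: 'a' vs 'e' => DIFFER
  Position 4: 'e' vs 'b' => DIFFER
Positions that differ: 5

5


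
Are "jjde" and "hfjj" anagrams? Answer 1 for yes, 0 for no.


Strings: "jjde", "hfjj"
Sorted first:  dejj
Sorted second: fhjj
Differ at position 0: 'd' vs 'f' => not anagrams

0


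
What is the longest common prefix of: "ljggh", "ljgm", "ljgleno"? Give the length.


Words: ljggh, ljgm, ljgleno
  Position 0: all 'l' => match
  Position 1: all 'j' => match
  Position 2: all 'g' => match
  Position 3: ('g', 'm', 'l') => mismatch, stop
LCP = "ljg" (length 3)

3


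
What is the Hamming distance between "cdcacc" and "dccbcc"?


Comparing "cdcacc" and "dccbcc" position by position:
  Position 0: 'c' vs 'd' => differ
  Position 1: 'd' vs 'c' => differ
  Position 2: 'c' vs 'c' => same
  Position 3: 'a' vs 'b' => differ
  Position 4: 'c' vs 'c' => same
  Position 5: 'c' vs 'c' => same
Total differences (Hamming distance): 3

3


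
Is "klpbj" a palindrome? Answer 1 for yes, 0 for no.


Input: klpbj
Reversed: jbplk
  Compare pos 0 ('k') with pos 4 ('j'): MISMATCH
  Compare pos 1 ('l') with pos 3 ('b'): MISMATCH
Result: not a palindrome

0


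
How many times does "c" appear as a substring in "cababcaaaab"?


Searching for "c" in "cababcaaaab"
Scanning each position:
  Position 0: "c" => MATCH
  Position 1: "a" => no
  Position 2: "b" => no
  Position 3: "a" => no
  Position 4: "b" => no
  Position 5: "c" => MATCH
  Position 6: "a" => no
  Position 7: "a" => no
  Position 8: "a" => no
  Position 9: "a" => no
  Position 10: "b" => no
Total occurrences: 2

2


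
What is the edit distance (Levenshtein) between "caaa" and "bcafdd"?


Computing edit distance: "caaa" -> "bcafdd"
DP table:
           b    c    a    f    d    d
      0    1    2    3    4    5    6
  c   1    1    1    2    3    4    5
  a   2    2    2    1    2    3    4
  a   3    3    3    2    2    3    4
  a   4    4    4    3    3    3    4
Edit distance = dp[4][6] = 4

4


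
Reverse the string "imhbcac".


Input: imhbcac
Reading characters right to left:
  Position 6: 'c'
  Position 5: 'a'
  Position 4: 'c'
  Position 3: 'b'
  Position 2: 'h'
  Position 1: 'm'
  Position 0: 'i'
Reversed: cacbhmi

cacbhmi


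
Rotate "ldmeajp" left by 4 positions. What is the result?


Input: "ldmeajp", rotate left by 4
First 4 characters: "ldme"
Remaining characters: "ajp"
Concatenate remaining + first: "ajp" + "ldme" = "ajpldme"

ajpldme


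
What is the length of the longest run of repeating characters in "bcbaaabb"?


Input: "bcbaaabb"
Scanning for longest run:
  Position 1 ('c'): new char, reset run to 1
  Position 2 ('b'): new char, reset run to 1
  Position 3 ('a'): new char, reset run to 1
  Position 4 ('a'): continues run of 'a', length=2
  Position 5 ('a'): continues run of 'a', length=3
  Position 6 ('b'): new char, reset run to 1
  Position 7 ('b'): continues run of 'b', length=2
Longest run: 'a' with length 3

3


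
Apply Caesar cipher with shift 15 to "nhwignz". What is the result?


Caesar cipher: shift "nhwignz" by 15
  'n' (pos 13) + 15 = pos 2 = 'c'
  'h' (pos 7) + 15 = pos 22 = 'w'
  'w' (pos 22) + 15 = pos 11 = 'l'
  'i' (pos 8) + 15 = pos 23 = 'x'
  'g' (pos 6) + 15 = pos 21 = 'v'
  'n' (pos 13) + 15 = pos 2 = 'c'
  'z' (pos 25) + 15 = pos 14 = 'o'
Result: cwlxvco

cwlxvco


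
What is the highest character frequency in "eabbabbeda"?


Input: eabbabbeda
Character counts:
  'a': 3
  'b': 4
  'd': 1
  'e': 2
Maximum frequency: 4

4


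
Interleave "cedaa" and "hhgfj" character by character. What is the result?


Interleaving "cedaa" and "hhgfj":
  Position 0: 'c' from first, 'h' from second => "ch"
  Position 1: 'e' from first, 'h' from second => "eh"
  Position 2: 'd' from first, 'g' from second => "dg"
  Position 3: 'a' from first, 'f' from second => "af"
  Position 4: 'a' from first, 'j' from second => "aj"
Result: chehdgafaj

chehdgafaj


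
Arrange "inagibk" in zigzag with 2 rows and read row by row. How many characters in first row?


Zigzag "inagibk" into 2 rows:
Placing characters:
  'i' => row 0
  'n' => row 1
  'a' => row 0
  'g' => row 1
  'i' => row 0
  'b' => row 1
  'k' => row 0
Rows:
  Row 0: "iaik"
  Row 1: "ngb"
First row length: 4

4


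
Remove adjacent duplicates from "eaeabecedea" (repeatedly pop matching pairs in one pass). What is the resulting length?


Input: eaeabecedea
Stack-based adjacent duplicate removal:
  Read 'e': push. Stack: e
  Read 'a': push. Stack: ea
  Read 'e': push. Stack: eae
  Read 'a': push. Stack: eaea
  Read 'b': push. Stack: eaeab
  Read 'e': push. Stack: eaeabe
  Read 'c': push. Stack: eaeabec
  Read 'e': push. Stack: eaeabece
  Read 'd': push. Stack: eaeabeced
  Read 'e': push. Stack: eaeabecede
  Read 'a': push. Stack: eaeabecedea
Final stack: "eaeabecedea" (length 11)

11


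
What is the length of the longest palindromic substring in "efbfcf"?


Input: "efbfcf"
Checking substrings for palindromes:
  [1:4] "fbf" (len 3) => palindrome
  [3:6] "fcf" (len 3) => palindrome
Longest palindromic substring: "fbf" with length 3

3


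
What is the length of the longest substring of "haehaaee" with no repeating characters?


Input: "haehaaee"
Sliding window (track last position of each char):
  Position 0 ('h'): window [0,0] length 1 -- new best
  Position 1 ('a'): window [0,1] length 2 -- new best
  Position 2 ('e'): window [0,2] length 3 -- new best
  Position 3 ('h'): repeat (last at 0), move window start to 1
  Position 3 ('h'): window [1,3] length 3
  Position 4 ('a'): repeat (last at 1), move window start to 2
  Position 4 ('a'): window [2,4] length 3
  Position 5 ('a'): repeat (last at 4), move window start to 5
  Position 5 ('a'): window [5,5] length 1
  Position 6 ('e'): window [5,6] length 2
  Position 7 ('e'): repeat (last at 6), move window start to 7
  Position 7 ('e'): window [7,7] length 1
Longest substring with no repeats: "hae" with length 3

3


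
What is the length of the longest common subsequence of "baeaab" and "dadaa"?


LCS of "baeaab" and "dadaa"
DP table:
           d    a    d    a    a
      0    0    0    0    0    0
  b   0    0    0    0    0    0
  a   0    0    1    1    1    1
  e   0    0    1    1    1    1
  a   0    0    1    1    2    2
  a   0    0    1    1    2    3
  b   0    0    1    1    2    3
LCS length = dp[6][5] = 3

3


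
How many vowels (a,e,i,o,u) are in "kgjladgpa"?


Input: kgjladgpa
Checking each character:
  'k' at position 0: consonant
  'g' at position 1: consonant
  'j' at position 2: consonant
  'l' at position 3: consonant
  'a' at position 4: vowel (running total: 1)
  'd' at position 5: consonant
  'g' at position 6: consonant
  'p' at position 7: consonant
  'a' at position 8: vowel (running total: 2)
Total vowels: 2

2


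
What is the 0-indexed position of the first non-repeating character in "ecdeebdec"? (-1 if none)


Input: ecdeebdec
Character frequencies:
  'b': 1
  'c': 2
  'd': 2
  'e': 4
Scanning left to right for freq == 1:
  Position 0 ('e'): freq=4, skip
  Position 1 ('c'): freq=2, skip
  Position 2 ('d'): freq=2, skip
  Position 3 ('e'): freq=4, skip
  Position 4 ('e'): freq=4, skip
  Position 5 ('b'): unique! => answer = 5

5


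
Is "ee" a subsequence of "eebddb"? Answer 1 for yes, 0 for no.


Check if "ee" is a subsequence of "eebddb"
Greedy scan:
  Position 0 ('e'): matches sub[0] = 'e'
  Position 1 ('e'): matches sub[1] = 'e'
  Position 2 ('b'): no match needed
  Position 3 ('d'): no match needed
  Position 4 ('d'): no match needed
  Position 5 ('b'): no match needed
All 2 characters matched => is a subsequence

1


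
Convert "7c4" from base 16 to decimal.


Input: "7c4" in base 16
Positional expansion:
  Digit '7' (value 7) x 16^2 = 1792
  Digit 'c' (value 12) x 16^1 = 192
  Digit '4' (value 4) x 16^0 = 4
Sum = 1988

1988


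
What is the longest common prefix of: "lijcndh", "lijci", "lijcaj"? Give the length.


Words: lijcndh, lijci, lijcaj
  Position 0: all 'l' => match
  Position 1: all 'i' => match
  Position 2: all 'j' => match
  Position 3: all 'c' => match
  Position 4: ('n', 'i', 'a') => mismatch, stop
LCP = "lijc" (length 4)

4


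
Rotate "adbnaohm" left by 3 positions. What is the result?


Input: "adbnaohm", rotate left by 3
First 3 characters: "adb"
Remaining characters: "naohm"
Concatenate remaining + first: "naohm" + "adb" = "naohmadb"

naohmadb


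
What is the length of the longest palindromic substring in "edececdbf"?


Input: "edececdbf"
Checking substrings for palindromes:
  [0:3] "ede" (len 3) => palindrome
  [2:5] "ece" (len 3) => palindrome
  [3:6] "cec" (len 3) => palindrome
Longest palindromic substring: "ede" with length 3

3


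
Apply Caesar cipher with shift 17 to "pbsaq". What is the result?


Caesar cipher: shift "pbsaq" by 17
  'p' (pos 15) + 17 = pos 6 = 'g'
  'b' (pos 1) + 17 = pos 18 = 's'
  's' (pos 18) + 17 = pos 9 = 'j'
  'a' (pos 0) + 17 = pos 17 = 'r'
  'q' (pos 16) + 17 = pos 7 = 'h'
Result: gsjrh

gsjrh


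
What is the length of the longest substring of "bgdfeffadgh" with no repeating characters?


Input: "bgdfeffadgh"
Sliding window (track last position of each char):
  Position 0 ('b'): window [0,0] length 1 -- new best
  Position 1 ('g'): window [0,1] length 2 -- new best
  Position 2 ('d'): window [0,2] length 3 -- new best
  Position 3 ('f'): window [0,3] length 4 -- new best
  Position 4 ('e'): window [0,4] length 5 -- new best
  Position 5 ('f'): repeat (last at 3), move window start to 4
  Position 5 ('f'): window [4,5] length 2
  Position 6 ('f'): repeat (last at 5), move window start to 6
  Position 6 ('f'): window [6,6] length 1
  Position 7 ('a'): window [6,7] length 2
  Position 8 ('d'): window [6,8] length 3
  Position 9 ('g'): window [6,9] length 4
  Position 10 ('h'): window [6,10] length 5
Longest substring with no repeats: "bgdfe" with length 5

5
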